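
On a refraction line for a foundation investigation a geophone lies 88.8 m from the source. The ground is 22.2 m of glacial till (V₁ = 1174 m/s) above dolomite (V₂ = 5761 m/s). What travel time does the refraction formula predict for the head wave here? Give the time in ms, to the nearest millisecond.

52 ms

t = x/V₂ + 2h·√(V₂²−V₁²)/(V₁V₂).
√(V₂²−V₁²) = √(5761²−1174²) = 5640.1 m/s; delay term = 2·22.2·5640.1/(1174·5761) = 0.03703 s.
t = 88.8/5761 + 0.03703 = 0.05244 s.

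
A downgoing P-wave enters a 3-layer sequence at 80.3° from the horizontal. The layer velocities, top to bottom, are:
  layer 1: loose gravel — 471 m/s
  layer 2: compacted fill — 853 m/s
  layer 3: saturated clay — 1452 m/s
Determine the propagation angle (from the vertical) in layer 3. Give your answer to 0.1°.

31.3°

From the normal: θ₁ = 90° − 80.3° = 9.7°.
Ray parameter p = sin 9.7° / 471 = 3.5773e-04 s/m.
sin θ_3 = p·V_3 = 3.5773e-04 × 1452 = 0.5194.
θ_3 = arcsin 0.5194 = 31.29°.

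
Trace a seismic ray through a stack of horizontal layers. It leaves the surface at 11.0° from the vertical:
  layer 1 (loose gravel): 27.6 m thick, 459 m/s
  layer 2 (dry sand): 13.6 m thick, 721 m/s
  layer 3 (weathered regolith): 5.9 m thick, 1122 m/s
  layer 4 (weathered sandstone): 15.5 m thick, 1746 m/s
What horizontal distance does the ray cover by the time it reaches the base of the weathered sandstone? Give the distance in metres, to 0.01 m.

Apply Snell's law at each interface; in layer i the horizontal offset is hᵢ·tan θᵢ.
Layer 1: θ = 11.00°; offset = 27.6·tan 11.00° = 5.3649 m.
Layer 2: sin θ = 721·sin 11.0°/459 = 0.2997, θ = 17.44°; offset = 13.6·tan 17.44° = 4.2727 m.
Layer 3: sin θ = 1122·sin 11.0°/459 = 0.4664, θ = 27.80°; offset = 5.9·tan 27.80° = 3.1110 m.
Layer 4: sin θ = 1746·sin 11.0°/459 = 0.7258, θ = 46.54°; offset = 15.5·tan 46.54° = 16.3549 m.
Σ offsets = 29.1035 m.

29.10 m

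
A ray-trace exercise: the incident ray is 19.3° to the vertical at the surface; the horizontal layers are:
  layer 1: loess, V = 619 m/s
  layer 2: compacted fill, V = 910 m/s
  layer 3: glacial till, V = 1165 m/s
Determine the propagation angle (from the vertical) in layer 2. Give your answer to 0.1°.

Snell's law across each interface conserves sin θ / V, so sin θ_2 = V_2·sin θ₁/V₁.
sin θ_2 = 910 × sin 19.3° / 619 = 0.4859.
θ_2 = 29.07° from the vertical.

29.1°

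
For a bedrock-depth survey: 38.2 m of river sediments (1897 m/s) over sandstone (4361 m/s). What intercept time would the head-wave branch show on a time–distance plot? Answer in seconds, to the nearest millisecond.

tᵢ = 2h·√(V₂²−V₁²)/(V₁V₂).
√(V₂²−V₁²) = √(4361²−1897²) = 3926.8 m/s.
tᵢ = 2·38.2·3926.8/(1897·4361) = 0.03626 s.

0.036 s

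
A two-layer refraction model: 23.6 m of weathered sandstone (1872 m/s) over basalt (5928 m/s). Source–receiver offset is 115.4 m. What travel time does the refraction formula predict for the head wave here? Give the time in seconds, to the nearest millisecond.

θ_c = arcsin(V₁/V₂) = arcsin(1872/5928) = 18.41°, cos θ_c = 0.9488.
Intercept time tᵢ = 2h cos θ_c / V₁ = 2·23.6·0.9488/1872 = 0.02392 s.
t = x/V₂ + tᵢ = 115.4/5928 + 0.02392 = 0.04339 s.

0.043 s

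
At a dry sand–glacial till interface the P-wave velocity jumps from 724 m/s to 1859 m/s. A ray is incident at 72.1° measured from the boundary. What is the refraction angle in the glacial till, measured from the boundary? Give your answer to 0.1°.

37.9°

Angle from the normal: 90° − 72.1° = 17.9°.
Snell's law: sin θ₂ = (V₂/V₁)·sin θ₁ = (1859/724)·sin 17.9° = 0.7892.
θ₂ = sin⁻¹(0.7892) = 52.11° (from vertical).
From the interface: 90° − 52.11° = 37.89°.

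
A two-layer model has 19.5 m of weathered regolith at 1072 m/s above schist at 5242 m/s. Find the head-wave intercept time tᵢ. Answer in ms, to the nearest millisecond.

tᵢ = 2h·√(V₂²−V₁²)/(V₁V₂).
√(V₂²−V₁²) = √(5242²−1072²) = 5131.2 m/s.
tᵢ = 2·19.5·5131.2/(1072·5242) = 0.03561 s.

36 ms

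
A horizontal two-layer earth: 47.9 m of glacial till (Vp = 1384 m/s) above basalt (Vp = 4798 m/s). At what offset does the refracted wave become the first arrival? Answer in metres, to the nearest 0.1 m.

128.9 m

θ_c = arcsin(1384/4798) = 16.77°, so cos θ_c = 0.9575 and tᵢ = 2h cos θ_c/V₁ = 0.0663 s.
At crossover x/V₁ = x/V₂ + tᵢ ⇒ x = tᵢ/(1/V₁ − 1/V₂) = 0.06628/(7.2254e-04 − 2.0842e-04) = 128.91 m.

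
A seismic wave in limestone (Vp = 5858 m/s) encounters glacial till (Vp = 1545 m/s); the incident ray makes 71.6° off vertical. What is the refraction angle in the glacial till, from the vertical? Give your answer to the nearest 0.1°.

sin θ₁/V₁ = sin θ₂/V₂ ⇒ sin θ₂ = 1545·sin 71.6°/5858 = 1545·0.9489/5858 = 0.2503.
θ₂ = sin⁻¹(0.2503) = 14.49° (from vertical).

14.5°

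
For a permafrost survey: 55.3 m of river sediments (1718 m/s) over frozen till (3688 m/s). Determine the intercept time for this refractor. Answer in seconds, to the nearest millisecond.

0.057 s

θ_c = arcsin(V₁/V₂) = arcsin(1718/3688) = 27.76°; cos θ_c = 0.8849.
tᵢ = 2h·cos θ_c / V₁ = 2·55.3·0.8849 / 1718 = 0.05697 s.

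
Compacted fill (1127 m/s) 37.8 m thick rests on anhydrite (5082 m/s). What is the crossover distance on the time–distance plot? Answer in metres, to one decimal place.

θ_c = arcsin(1127/5082) = 12.81°, so cos θ_c = 0.9751 and tᵢ = 2h cos θ_c/V₁ = 0.0654 s.
At crossover x/V₁ = x/V₂ + tᵢ ⇒ x = tᵢ/(1/V₁ − 1/V₂) = 0.06541/(8.8731e-04 − 1.9677e-04) = 94.72 m.

94.7 m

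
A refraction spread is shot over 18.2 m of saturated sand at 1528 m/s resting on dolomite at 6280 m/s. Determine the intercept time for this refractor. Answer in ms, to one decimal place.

θ_c = arcsin(V₁/V₂) = arcsin(1528/6280) = 14.08°; cos θ_c = 0.9699.
tᵢ = 2h·cos θ_c / V₁ = 2·18.2·0.9699 / 1528 = 0.02311 s.

23.1 ms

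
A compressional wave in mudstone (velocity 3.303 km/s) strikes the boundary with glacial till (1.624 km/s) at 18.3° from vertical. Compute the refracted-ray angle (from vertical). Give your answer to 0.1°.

8.9°

sin θ₁/V₁ = sin θ₂/V₂ ⇒ sin θ₂ = 1.624·sin 18.3°/3.303 = 1.624·0.3140/3.303 = 0.1544.
θ₂ = sin⁻¹(0.1544) = 8.88° (from vertical).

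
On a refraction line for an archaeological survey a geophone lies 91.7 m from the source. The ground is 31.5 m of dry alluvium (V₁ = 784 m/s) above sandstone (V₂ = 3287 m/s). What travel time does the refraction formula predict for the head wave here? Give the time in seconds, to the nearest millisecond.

t = x/V₂ + 2h·√(V₂²−V₁²)/(V₁V₂).
√(V₂²−V₁²) = √(3287²−784²) = 3192.1 m/s; delay term = 2·31.5·3192.1/(784·3287) = 0.07804 s.
t = 91.7/3287 + 0.07804 = 0.10594 s.

0.106 s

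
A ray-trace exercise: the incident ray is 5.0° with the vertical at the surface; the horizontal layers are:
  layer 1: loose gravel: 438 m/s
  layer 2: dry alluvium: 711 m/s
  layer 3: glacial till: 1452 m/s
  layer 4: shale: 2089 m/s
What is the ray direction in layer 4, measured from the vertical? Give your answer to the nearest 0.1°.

24.6°

Ray parameter p = sin 5.0° / 438 = 1.9899e-04 s/m.
sin θ_4 = p·V_4 = 1.9899e-04 × 2089 = 0.4157.
θ_4 = 24.56° from the vertical.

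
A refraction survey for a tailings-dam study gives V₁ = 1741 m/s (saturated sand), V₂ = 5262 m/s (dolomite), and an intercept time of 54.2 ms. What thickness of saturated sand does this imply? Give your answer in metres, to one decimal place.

h = tᵢ·V₁·V₂ / (2·√(V₂²−V₁²)).
√(V₂²−V₁²) = √(5262² − 1741²) = 4965.6 m/s.
h = 0.0542 s × 1741 × 5262 / (2 × 4965.6) = 50.00 m.

50.0 m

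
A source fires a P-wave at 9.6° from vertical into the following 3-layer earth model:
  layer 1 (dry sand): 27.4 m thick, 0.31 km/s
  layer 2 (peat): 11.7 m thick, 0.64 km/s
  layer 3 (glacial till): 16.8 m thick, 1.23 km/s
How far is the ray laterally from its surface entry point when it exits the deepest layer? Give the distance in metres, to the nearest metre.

Ray parameter p = sin 9.6° / 0.31 km/s = 5.3796e-01 s/km.
Layer 1: θ = 9.60°; offset = 27.4·tan 9.60° = 4.634 m.
Layer 2: sin θ = p·0.64 = 0.3443 → θ = 20.14°; offset = 11.7·tan 20.14° = 4.291 m.
Layer 3: sin θ = p·1.23 = 0.6617 → θ = 41.43°; offset = 16.8·tan 41.43° = 14.826 m.
Total horizontal offset = 23.751 m.

24 m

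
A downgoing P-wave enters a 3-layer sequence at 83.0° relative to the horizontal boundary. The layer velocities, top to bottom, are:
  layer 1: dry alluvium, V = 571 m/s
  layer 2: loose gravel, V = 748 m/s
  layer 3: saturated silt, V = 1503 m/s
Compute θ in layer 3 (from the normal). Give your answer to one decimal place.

From the normal: θ₁ = 90° − 83.0° = 7.0°.
Ray parameter p = sin 7.0° / 571 = 2.1343e-04 s/m.
sin θ_3 = p·V_3 = 2.1343e-04 × 1503 = 0.3208.
θ_3 = 18.71° from the vertical.

18.7°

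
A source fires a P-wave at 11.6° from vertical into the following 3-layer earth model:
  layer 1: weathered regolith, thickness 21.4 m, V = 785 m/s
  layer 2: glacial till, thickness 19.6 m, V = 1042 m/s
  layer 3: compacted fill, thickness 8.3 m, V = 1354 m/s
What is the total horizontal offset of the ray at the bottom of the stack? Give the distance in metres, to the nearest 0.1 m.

Ray parameter p = sin 11.6° / 785 m/s = 2.5615e-04 s/m.
Layer 1: θ = 11.60°; offset = 21.4·tan 11.60° = 4.393 m.
Layer 2: sin θ = p·1042 = 0.2669 → θ = 15.48°; offset = 19.6·tan 15.48° = 5.428 m.
Layer 3: sin θ = p·1354 = 0.3468 → θ = 20.29°; offset = 8.3·tan 20.29° = 3.069 m.
Summing the layer offsets gives 12.890 m.

12.9 m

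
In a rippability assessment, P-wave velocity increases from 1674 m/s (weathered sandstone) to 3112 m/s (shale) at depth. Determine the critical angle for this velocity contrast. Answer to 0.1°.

32.5°

At critical incidence the refracted ray runs along the interface (θ₂ = 90°), so sin θ_c = V₁/V₂.
θ_c = arcsin(1674/3112) = arcsin 0.5379 = 32.54°.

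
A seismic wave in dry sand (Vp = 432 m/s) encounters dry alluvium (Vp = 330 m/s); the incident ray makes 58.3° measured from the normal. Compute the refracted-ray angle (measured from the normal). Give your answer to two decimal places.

sin θ₁/V₁ = sin θ₂/V₂ ⇒ sin θ₂ = 330·sin 58.3°/432 = 330·0.8508/432 = 0.6499.
θ₂ = sin⁻¹(0.6499) = 40.54° (from vertical).

40.54°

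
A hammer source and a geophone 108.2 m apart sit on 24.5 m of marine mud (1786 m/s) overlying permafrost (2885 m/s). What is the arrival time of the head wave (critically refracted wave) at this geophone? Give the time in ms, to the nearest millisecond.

θ_c = arcsin(V₁/V₂) = arcsin(1786/2885) = 38.25°, cos θ_c = 0.7853.
Intercept time tᵢ = 2h cos θ_c / V₁ = 2·24.5·0.7853/1786 = 0.02155 s.
t = x/V₂ + tᵢ = 108.2/2885 + 0.02155 = 0.05905 s.

59 ms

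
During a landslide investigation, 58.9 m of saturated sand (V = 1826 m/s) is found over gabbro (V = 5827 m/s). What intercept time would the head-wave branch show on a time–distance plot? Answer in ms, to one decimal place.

tᵢ = 2h·√(V₂²−V₁²)/(V₁V₂).
√(V₂²−V₁²) = √(5827²−1826²) = 5533.5 m/s.
tᵢ = 2·58.9·5533.5/(1826·5827) = 0.06126 s.

61.3 ms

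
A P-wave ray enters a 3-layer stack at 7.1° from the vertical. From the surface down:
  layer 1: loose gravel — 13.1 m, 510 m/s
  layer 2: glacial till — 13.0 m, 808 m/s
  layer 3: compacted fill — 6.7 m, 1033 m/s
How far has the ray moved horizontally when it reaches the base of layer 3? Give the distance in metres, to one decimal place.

6.0 m

Apply Snell's law at each interface; in layer i the horizontal offset is hᵢ·tan θᵢ.
Layer 1: θ = 7.10°; offset = 13.1·tan 7.10° = 1.632 m.
Layer 2: sin θ = 808·sin 7.1°/510 = 0.1958, θ = 11.29°; offset = 13.0·tan 11.29° = 2.596 m.
Layer 3: sin θ = 1033·sin 7.1°/510 = 0.2504, θ = 14.50°; offset = 6.7·tan 14.50° = 1.733 m.
Σ offsets = 5.960 m.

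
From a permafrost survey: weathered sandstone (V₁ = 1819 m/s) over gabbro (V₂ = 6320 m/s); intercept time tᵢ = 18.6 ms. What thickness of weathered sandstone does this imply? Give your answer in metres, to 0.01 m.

17.66 m

θ_c = arcsin(1819/6320) = 16.73°; cos θ_c = 0.9577.
tᵢ = 2h cos θ_c/V₁ ⇒ h = tᵢ·V₁/(2 cos θ_c) = 0.0186·1819/(2·0.9577) = 17.66 m.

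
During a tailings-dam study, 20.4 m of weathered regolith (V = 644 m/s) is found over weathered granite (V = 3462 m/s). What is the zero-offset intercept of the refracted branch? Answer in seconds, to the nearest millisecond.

0.062 s

θ_c = arcsin(V₁/V₂) = arcsin(644/3462) = 10.72°; cos θ_c = 0.9825.
tᵢ = 2h·cos θ_c / V₁ = 2·20.4·0.9825 / 644 = 0.06225 s.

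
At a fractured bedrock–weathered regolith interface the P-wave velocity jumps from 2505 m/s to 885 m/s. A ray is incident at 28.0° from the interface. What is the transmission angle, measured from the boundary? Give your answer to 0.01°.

71.82°

Convert to the normal: θ₁ = 90° − 28.0° = 62.0°.
Snell's law: sin θ₂ = (V₂/V₁)·sin θ₁ = (885/2505)·sin 62.0° = 0.3119.
θ₂ = sin⁻¹(0.3119) = 18.18° (from vertical).
From the interface: 90° − 18.18° = 71.82°.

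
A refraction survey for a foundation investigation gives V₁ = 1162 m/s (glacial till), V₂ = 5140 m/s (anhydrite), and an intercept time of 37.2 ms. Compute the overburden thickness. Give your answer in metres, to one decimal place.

22.2 m

θ_c = arcsin(1162/5140) = 13.07°; cos θ_c = 0.9741.
tᵢ = 2h cos θ_c/V₁ ⇒ h = tᵢ·V₁/(2 cos θ_c) = 0.0372·1162/(2·0.9741) = 22.19 m.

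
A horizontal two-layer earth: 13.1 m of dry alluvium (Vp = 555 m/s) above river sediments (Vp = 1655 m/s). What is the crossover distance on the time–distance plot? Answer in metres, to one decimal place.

x_cross = 2h·√((V₂+V₁)/(V₂−V₁)).
(V₂+V₁)/(V₂−V₁) = (1655+555)/(1655−555) = 2.0091; √ = 1.4174.
x_cross = 2·13.1·1.4174 = 37.14 m.

37.1 m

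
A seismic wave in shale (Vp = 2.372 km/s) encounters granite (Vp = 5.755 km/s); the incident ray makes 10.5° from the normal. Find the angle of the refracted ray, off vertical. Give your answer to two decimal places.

26.24°

Snell's law: sin θ₂ = (V₂/V₁)·sin θ₁ = (5.755/2.372)·sin 10.5° = 0.4421.
θ₂ = arcsin 0.4421 = 26.24° from the normal.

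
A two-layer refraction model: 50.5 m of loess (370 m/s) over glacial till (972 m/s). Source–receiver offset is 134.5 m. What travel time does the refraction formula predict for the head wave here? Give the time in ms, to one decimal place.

θ_c = arcsin(V₁/V₂) = arcsin(370/972) = 22.37°, cos θ_c = 0.9247.
Intercept time tᵢ = 2h cos θ_c / V₁ = 2·50.5·0.9247/370 = 0.25242 s.
t = x/V₂ + tᵢ = 134.5/972 + 0.25242 = 0.39080 s.

390.8 ms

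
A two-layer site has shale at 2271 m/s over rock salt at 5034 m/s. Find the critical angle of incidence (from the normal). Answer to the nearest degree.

27°

At critical incidence the refracted ray runs along the interface (θ₂ = 90°), so sin θ_c = V₁/V₂.
θ_c = arcsin(2271/5034) = arcsin 0.4511 = 26.82°.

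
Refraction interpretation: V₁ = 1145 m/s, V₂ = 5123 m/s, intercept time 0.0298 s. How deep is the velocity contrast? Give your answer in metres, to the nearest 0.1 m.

θ_c = arcsin(1145/5123) = 12.91°; cos θ_c = 0.9747.
tᵢ = 2h cos θ_c/V₁ ⇒ h = tᵢ·V₁/(2 cos θ_c) = 0.0298·1145/(2·0.9747) = 17.50 m.

17.5 m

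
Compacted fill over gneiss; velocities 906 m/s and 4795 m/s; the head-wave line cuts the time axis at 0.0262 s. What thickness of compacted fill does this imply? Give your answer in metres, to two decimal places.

h = tᵢ·V₁·V₂ / (2·√(V₂²−V₁²)).
√(V₂²−V₁²) = √(4795² − 906²) = 4708.6 m/s.
h = 0.0262 s × 906 × 4795 / (2 × 4708.6) = 12.09 m.

12.09 m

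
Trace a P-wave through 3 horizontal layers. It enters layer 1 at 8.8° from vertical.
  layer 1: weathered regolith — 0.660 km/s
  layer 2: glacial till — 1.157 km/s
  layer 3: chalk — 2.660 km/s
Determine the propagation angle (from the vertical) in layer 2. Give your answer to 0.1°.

15.6°

Ray parameter p = sin 8.8° / 0.660 = 2.3180e-01 s/km.
sin θ_2 = p·V_2 = 2.3180e-01 × 1.157 = 0.2682.
θ_2 = arcsin 0.2682 = 15.56°.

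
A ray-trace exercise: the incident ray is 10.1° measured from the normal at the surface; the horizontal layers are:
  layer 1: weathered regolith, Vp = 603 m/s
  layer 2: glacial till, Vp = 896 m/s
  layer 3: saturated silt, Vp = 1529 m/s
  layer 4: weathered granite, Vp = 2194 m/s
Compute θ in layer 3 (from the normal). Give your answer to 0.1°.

26.4°

Ray parameter p = sin 10.1° / 603 = 2.9082e-04 s/m.
sin θ_3 = p·V_3 = 2.9082e-04 × 1529 = 0.4447.
θ_3 = 26.40° from the vertical.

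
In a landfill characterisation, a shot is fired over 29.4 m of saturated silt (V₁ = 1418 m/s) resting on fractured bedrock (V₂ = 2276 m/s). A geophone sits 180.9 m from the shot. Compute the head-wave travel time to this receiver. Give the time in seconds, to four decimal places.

t = x/V₂ + 2h·√(V₂²−V₁²)/(V₁V₂).
√(V₂²−V₁²) = √(2276²−1418²) = 1780.3 m/s; delay term = 2·29.4·1780.3/(1418·2276) = 0.03244 s.
t = 180.9/2276 + 0.03244 = 0.11192 s.

0.1119 s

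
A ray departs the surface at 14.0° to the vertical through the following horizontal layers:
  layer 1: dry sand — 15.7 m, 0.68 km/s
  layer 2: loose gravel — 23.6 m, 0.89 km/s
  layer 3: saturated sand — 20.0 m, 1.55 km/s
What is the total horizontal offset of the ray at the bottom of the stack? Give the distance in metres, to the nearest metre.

25 m

p = sin θ₁/V₁ = sin 14.0°/0.68 = 3.5577e-01 s/km is conserved through the stack.
Layer 1: θ = 14.00°; offset = 15.7·tan 14.00° = 3.914 m.
Layer 2: sin θ = p·0.89 = 0.3166 → θ = 18.46°; offset = 23.6·tan 18.46° = 7.878 m.
Layer 3: sin θ = p·1.55 = 0.5514 → θ = 33.47°; offset = 20.0·tan 33.47° = 13.221 m.
Σ offsets = 25.013 m.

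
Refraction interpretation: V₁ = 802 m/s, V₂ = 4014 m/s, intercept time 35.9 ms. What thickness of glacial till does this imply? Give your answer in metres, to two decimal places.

14.69 m

h = tᵢ·V₁·V₂ / (2·√(V₂²−V₁²)).
√(V₂²−V₁²) = √(4014² − 802²) = 3933.1 m/s.
h = 0.0359 s × 802 × 4014 / (2 × 3933.1) = 14.69 m.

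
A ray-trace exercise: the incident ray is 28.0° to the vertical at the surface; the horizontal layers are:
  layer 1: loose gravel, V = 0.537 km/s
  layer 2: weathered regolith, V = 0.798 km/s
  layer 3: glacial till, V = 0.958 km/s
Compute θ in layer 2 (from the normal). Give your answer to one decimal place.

Snell's law across each interface conserves sin θ / V, so sin θ_2 = V_2·sin θ₁/V₁.
sin θ_2 = 0.798 × sin 28.0° / 0.537 = 0.6977.
θ_2 = 44.24° from the vertical.

44.2°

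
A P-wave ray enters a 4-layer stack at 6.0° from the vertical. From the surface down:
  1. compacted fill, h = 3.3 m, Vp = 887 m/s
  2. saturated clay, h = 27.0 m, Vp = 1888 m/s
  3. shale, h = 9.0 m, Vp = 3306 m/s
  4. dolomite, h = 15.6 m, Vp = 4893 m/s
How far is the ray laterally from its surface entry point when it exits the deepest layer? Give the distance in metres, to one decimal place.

Apply Snell's law at each interface; in layer i the horizontal offset is hᵢ·tan θᵢ.
Layer 1: θ = 6.00°; offset = 3.3·tan 6.00° = 0.347 m.
Layer 2: sin θ = 1888·sin 6.0°/887 = 0.2225, θ = 12.86°; offset = 27.0·tan 12.86° = 6.162 m.
Layer 3: sin θ = 3306·sin 6.0°/887 = 0.3896, θ = 22.93°; offset = 9.0·tan 22.93° = 3.807 m.
Layer 4: sin θ = 4893·sin 6.0°/887 = 0.5766, θ = 35.21°; offset = 15.6·tan 35.21° = 11.010 m.
Summing the layer offsets gives 21.326 m.

21.3 m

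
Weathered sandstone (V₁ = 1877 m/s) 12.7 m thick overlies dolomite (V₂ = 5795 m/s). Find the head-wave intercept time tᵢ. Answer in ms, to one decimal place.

tᵢ = 2h·√(V₂²−V₁²)/(V₁V₂).
√(V₂²−V₁²) = √(5795²−1877²) = 5482.6 m/s.
tᵢ = 2·12.7·5482.6/(1877·5795) = 0.01280 s.

12.8 ms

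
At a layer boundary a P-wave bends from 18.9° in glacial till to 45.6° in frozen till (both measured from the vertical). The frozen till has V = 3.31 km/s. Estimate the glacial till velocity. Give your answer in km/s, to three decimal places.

Snell's law: sin 18.9°/V₁ = sin 45.6°/V₂.
V₁ = V₂·sin 18.9°/sin 45.6° = 3.31 × 0.4534 = 1.501 km/s.

1.501 km/s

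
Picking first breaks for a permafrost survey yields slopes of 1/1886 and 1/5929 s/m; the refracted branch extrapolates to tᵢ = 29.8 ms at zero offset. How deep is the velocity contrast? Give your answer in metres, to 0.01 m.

29.64 m

θ_c = arcsin(1886/5929) = 18.55°; cos θ_c = 0.9481.
tᵢ = 2h cos θ_c/V₁ ⇒ h = tᵢ·V₁/(2 cos θ_c) = 0.0298·1886/(2·0.9481) = 29.64 m.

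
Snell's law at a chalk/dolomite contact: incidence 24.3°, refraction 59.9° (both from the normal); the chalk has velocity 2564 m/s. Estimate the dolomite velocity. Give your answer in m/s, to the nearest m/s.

sin 24.3° = 0.4115; sin 59.9° = 0.8652.
V₂ = V₁·(sin θ₂/sin θ₁) = 2564·(0.8652/0.4115) = 5390.45 m/s.

5390 m/s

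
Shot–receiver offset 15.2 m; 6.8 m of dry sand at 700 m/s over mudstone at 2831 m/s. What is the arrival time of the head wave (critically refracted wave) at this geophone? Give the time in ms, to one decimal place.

t = x/V₂ + 2h·√(V₂²−V₁²)/(V₁V₂).
√(V₂²−V₁²) = √(2831²−700²) = 2743.1 m/s; delay term = 2·6.8·2743.1/(700·2831) = 0.01883 s.
t = 15.2/2831 + 0.01883 = 0.02419 s.

24.2 ms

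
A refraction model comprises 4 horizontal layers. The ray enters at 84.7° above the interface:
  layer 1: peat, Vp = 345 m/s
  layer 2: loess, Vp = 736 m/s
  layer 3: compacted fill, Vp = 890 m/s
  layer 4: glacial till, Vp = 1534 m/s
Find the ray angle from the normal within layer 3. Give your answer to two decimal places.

13.79°

From the normal: θ₁ = 90° − 84.7° = 5.3°.
Snell's law across each interface conserves sin θ / V, so sin θ_3 = V_3·sin θ₁/V₁.
sin θ_3 = 890 × sin 5.3° / 345 = 0.2383.
θ_3 = arcsin 0.2383 = 13.79°.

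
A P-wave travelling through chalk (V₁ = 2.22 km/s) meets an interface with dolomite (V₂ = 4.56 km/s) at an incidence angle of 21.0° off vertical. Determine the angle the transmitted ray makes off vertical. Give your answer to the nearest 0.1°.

47.4°

Snell's law: sin θ₂ = (V₂/V₁)·sin θ₁ = (4.56/2.22)·sin 21.0° = 0.7361.
θ₂ = arcsin 0.7361 = 47.40° from the normal.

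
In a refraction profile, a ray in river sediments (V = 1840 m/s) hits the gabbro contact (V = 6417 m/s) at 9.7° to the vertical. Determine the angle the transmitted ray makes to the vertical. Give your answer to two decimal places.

sin θ₁/V₁ = sin θ₂/V₂ ⇒ sin θ₂ = 6417·sin 9.7°/1840 = 6417·0.1685/1840 = 0.5876.
θ₂ = sin⁻¹(0.5876) = 35.99° (from vertical).

35.99°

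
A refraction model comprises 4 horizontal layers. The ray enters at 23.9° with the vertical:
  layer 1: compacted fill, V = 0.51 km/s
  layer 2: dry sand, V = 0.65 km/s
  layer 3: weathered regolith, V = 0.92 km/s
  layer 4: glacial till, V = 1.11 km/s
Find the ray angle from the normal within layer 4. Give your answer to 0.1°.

Snell's law across each interface conserves sin θ / V, so sin θ_4 = V_4·sin θ₁/V₁.
sin θ_4 = 1.11 × sin 23.9° / 0.51 = 0.8818.
θ_4 = arcsin 0.8818 = 61.86°.

61.9°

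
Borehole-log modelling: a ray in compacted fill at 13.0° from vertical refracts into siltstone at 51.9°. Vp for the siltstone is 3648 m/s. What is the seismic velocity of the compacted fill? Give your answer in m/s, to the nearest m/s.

1043 m/s

sin 13.0° = 0.2250; sin 51.9° = 0.7869.
V₁ = V₂·(sin θ₁/sin θ₂) = 3648·(0.2250/0.7869) = 1042.81 m/s.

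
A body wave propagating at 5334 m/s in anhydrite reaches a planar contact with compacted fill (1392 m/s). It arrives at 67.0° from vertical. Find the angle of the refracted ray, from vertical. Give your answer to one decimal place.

13.9°

sin θ₁/V₁ = sin θ₂/V₂ ⇒ sin θ₂ = 1392·sin 67.0°/5334 = 1392·0.9205/5334 = 0.2402.
θ₂ = sin⁻¹(0.2402) = 13.90° (from vertical).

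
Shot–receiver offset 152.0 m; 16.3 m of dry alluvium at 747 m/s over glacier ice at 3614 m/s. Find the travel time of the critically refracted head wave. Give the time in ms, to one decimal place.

84.8 ms

θ_c = arcsin(V₁/V₂) = arcsin(747/3614) = 11.93°, cos θ_c = 0.9784.
Intercept time tᵢ = 2h cos θ_c / V₁ = 2·16.3·0.9784/747 = 0.04270 s.
t = x/V₂ + tᵢ = 152.0/3614 + 0.04270 = 0.08476 s.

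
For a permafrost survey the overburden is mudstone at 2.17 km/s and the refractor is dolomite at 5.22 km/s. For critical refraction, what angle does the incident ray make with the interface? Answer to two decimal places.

At critical incidence the refracted ray runs along the interface (θ₂ = 90°), so sin θ_c = V₁/V₂.
θ_c = arcsin(2.17/5.22) = arcsin 0.4157 = 24.56°.
Measured from the interface: 90° − 24.56° = 65.44°.

65.44°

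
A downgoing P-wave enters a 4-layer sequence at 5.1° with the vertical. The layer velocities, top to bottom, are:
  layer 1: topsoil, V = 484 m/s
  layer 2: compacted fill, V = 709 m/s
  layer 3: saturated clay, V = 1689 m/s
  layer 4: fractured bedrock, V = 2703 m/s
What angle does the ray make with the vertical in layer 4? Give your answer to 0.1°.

29.8°

Ray parameter p = sin 5.1° / 484 = 1.8367e-04 s/m.
sin θ_4 = p·V_4 = 1.8367e-04 × 2703 = 0.4964.
θ_4 = 29.77° from the vertical.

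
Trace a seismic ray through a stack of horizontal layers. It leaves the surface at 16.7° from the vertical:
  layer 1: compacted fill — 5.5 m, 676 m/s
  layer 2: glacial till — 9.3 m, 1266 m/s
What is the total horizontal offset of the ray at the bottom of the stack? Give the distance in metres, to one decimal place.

7.6 m

Apply Snell's law at each interface; in layer i the horizontal offset is hᵢ·tan θᵢ.
Layer 1: θ = 16.70°; offset = 5.5·tan 16.70° = 1.650 m.
Layer 2: sin θ = 1266·sin 16.7°/676 = 0.5382, θ = 32.56°; offset = 9.3·tan 32.56° = 5.938 m.
Σ offsets = 7.588 m.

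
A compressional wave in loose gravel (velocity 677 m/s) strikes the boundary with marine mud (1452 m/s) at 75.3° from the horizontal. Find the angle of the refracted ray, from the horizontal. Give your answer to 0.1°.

57.0°

Angle from the normal: 90° − 75.3° = 14.7°.
Snell's law: sin θ₂ = (V₂/V₁)·sin θ₁ = (1452/677)·sin 14.7° = 0.5442.
θ₂ = arcsin 0.5442 = 32.97° from the normal.
From the interface: 90° − 32.97° = 57.03°.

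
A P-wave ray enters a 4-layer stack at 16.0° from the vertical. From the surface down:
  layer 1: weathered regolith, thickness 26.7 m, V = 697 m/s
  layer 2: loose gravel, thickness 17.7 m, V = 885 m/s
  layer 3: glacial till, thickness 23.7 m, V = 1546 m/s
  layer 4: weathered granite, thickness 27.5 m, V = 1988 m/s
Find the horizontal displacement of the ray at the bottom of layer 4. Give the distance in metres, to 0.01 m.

Apply Snell's law at each interface; in layer i the horizontal offset is hᵢ·tan θᵢ.
Layer 1: θ = 16.00°; offset = 26.7·tan 16.00° = 7.6561 m.
Layer 2: sin θ = 885·sin 16.0°/697 = 0.3500, θ = 20.49°; offset = 17.7·tan 20.49° = 6.6130 m.
Layer 3: sin θ = 1546·sin 16.0°/697 = 0.6114, θ = 37.69°; offset = 23.7·tan 37.69° = 18.3106 m.
Layer 4: sin θ = 1988·sin 16.0°/697 = 0.7862, θ = 51.83°; offset = 27.5·tan 51.83° = 34.9838 m.
Total horizontal offset = 67.5635 m.

67.56 m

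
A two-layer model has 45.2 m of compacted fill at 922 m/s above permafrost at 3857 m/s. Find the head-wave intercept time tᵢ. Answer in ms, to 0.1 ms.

95.2 ms

θ_c = arcsin(V₁/V₂) = arcsin(922/3857) = 13.83°; cos θ_c = 0.9710.
tᵢ = 2h·cos θ_c / V₁ = 2·45.2·0.9710 / 922 = 0.09521 s.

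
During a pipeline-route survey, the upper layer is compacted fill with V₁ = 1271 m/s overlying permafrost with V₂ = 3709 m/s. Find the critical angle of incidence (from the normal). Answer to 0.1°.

20.0°

Critical incidence: sin θ_c = V₁/V₂ = 1271/3709 = 0.3427.
θ_c = arcsin 0.3427 = 20.04°.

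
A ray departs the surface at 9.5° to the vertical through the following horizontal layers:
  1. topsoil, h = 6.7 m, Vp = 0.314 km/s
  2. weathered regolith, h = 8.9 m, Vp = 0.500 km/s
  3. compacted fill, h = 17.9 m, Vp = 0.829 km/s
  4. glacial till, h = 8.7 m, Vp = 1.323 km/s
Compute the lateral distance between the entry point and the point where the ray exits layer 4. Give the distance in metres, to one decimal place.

Apply Snell's law at each interface; in layer i the horizontal offset is hᵢ·tan θᵢ.
Layer 1: θ = 9.50°; offset = 6.7·tan 9.50° = 1.121 m.
Layer 2: sin θ = 0.500·sin 9.5°/0.314 = 0.2628, θ = 15.24°; offset = 8.9·tan 15.24° = 2.424 m.
Layer 3: sin θ = 0.829·sin 9.5°/0.314 = 0.4357, θ = 25.83°; offset = 17.9·tan 25.83° = 8.666 m.
Layer 4: sin θ = 1.323·sin 9.5°/0.314 = 0.6954, θ = 44.06°; offset = 8.7·tan 44.06° = 8.419 m.
Σ offsets = 20.630 m.

20.6 m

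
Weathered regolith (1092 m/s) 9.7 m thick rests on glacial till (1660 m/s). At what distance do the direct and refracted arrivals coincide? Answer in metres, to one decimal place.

42.7 m

x_cross = 2h·√((V₂+V₁)/(V₂−V₁)).
(V₂+V₁)/(V₂−V₁) = (1660+1092)/(1660−1092) = 4.8451; √ = 2.2012.
x_cross = 2·9.7·2.2012 = 42.70 m.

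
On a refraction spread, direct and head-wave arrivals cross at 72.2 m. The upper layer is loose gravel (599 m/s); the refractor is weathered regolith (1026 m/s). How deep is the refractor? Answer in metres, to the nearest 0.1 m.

h = (x_cross/2)·√((V₂−V₁)/(V₂+V₁)).
(V₂−V₁)/(V₂+V₁) = (1026−599)/(1026+599) = 0.2628; √ = 0.5126.
h = (72.2/2)·0.5126 = 18.51 m.

18.5 m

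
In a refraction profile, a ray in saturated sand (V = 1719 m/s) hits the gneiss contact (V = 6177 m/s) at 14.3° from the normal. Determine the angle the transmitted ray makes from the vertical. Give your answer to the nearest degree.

sin θ₁/V₁ = sin θ₂/V₂ ⇒ sin θ₂ = 6177·sin 14.3°/1719 = 6177·0.2470/1719 = 0.8876.
θ₂ = sin⁻¹(0.8876) = 62.57° (from vertical).

63°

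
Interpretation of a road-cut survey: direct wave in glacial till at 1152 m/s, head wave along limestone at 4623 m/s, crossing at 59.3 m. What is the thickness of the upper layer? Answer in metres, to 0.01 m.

x_cross = 2h·√((V₂+V₁)/(V₂−V₁)) → h = x_cross / (2·√((V₂+V₁)/(V₂−V₁))).
√((V₂+V₁)/(V₂−V₁)) = √((4623+1152)/(4623−1152)) = 1.2899.
h = 59.3 / (2·1.2899) = 22.99 m.

22.99 m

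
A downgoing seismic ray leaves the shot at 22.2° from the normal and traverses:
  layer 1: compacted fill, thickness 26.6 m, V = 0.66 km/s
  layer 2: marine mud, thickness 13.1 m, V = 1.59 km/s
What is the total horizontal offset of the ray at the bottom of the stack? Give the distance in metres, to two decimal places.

Apply Snell's law at each interface; in layer i the horizontal offset is hᵢ·tan θᵢ.
Layer 1: θ = 22.20°; offset = 26.6·tan 22.20° = 10.8553 m.
Layer 2: sin θ = 1.59·sin 22.2°/0.66 = 0.9103, θ = 65.54°; offset = 13.1·tan 65.54° = 28.7990 m.
Total horizontal offset = 39.6543 m.

39.65 m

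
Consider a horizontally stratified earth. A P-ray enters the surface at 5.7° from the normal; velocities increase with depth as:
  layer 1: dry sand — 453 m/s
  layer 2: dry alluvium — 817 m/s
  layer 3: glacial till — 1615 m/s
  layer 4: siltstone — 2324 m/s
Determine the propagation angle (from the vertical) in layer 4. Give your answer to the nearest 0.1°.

Ray parameter p = sin 5.7° / 453 = 2.1925e-04 s/m.
sin θ_4 = p·V_4 = 2.1925e-04 × 2324 = 0.5095.
θ_4 = arcsin 0.5095 = 30.63°.

30.6°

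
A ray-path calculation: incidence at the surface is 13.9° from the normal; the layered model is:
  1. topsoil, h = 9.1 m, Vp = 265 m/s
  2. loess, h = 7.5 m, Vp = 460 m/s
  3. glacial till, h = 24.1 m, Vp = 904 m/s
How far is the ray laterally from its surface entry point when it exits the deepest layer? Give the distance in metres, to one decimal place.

40.2 m

Ray parameter p = sin 13.9° / 265 m/s = 9.0652e-04 s/m.
Layer 1: θ = 13.90°; offset = 9.1·tan 13.90° = 2.252 m.
Layer 2: sin θ = p·460 = 0.4170 → θ = 24.65°; offset = 7.5·tan 24.65° = 3.441 m.
Layer 3: sin θ = p·904 = 0.8195 → θ = 55.03°; offset = 24.1·tan 55.03° = 34.462 m.
Total horizontal offset = 40.155 m.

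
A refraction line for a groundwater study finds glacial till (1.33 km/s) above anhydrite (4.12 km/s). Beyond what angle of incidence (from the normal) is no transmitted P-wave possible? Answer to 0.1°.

At critical incidence the refracted ray runs along the interface (θ₂ = 90°), so sin θ_c = V₁/V₂.
θ_c = arcsin(1.33/4.12) = arcsin 0.3228 = 18.83°.

18.8°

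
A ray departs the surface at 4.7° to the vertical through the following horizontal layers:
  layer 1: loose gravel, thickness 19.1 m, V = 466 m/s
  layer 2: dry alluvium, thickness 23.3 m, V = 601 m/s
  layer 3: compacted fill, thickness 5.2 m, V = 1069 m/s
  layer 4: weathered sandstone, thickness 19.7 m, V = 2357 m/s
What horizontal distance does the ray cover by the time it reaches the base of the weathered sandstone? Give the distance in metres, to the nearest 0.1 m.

Apply Snell's law at each interface; in layer i the horizontal offset is hᵢ·tan θᵢ.
Layer 1: θ = 4.70°; offset = 19.1·tan 4.70° = 1.570 m.
Layer 2: sin θ = 601·sin 4.7°/466 = 0.1057, θ = 6.07°; offset = 23.3·tan 6.07° = 2.476 m.
Layer 3: sin θ = 1069·sin 4.7°/466 = 0.1880, θ = 10.83°; offset = 5.2·tan 10.83° = 0.995 m.
Layer 4: sin θ = 2357·sin 4.7°/466 = 0.4144, θ = 24.48°; offset = 19.7·tan 24.48° = 8.971 m.
Summing the layer offsets gives 14.013 m.

14.0 m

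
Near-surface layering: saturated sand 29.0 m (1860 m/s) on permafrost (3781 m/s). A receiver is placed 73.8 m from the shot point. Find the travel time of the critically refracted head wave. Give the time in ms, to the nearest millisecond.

47 ms

t = x/V₂ + 2h·√(V₂²−V₁²)/(V₁V₂).
√(V₂²−V₁²) = √(3781²−1860²) = 3291.9 m/s; delay term = 2·29.0·3291.9/(1860·3781) = 0.02715 s.
t = 73.8/3781 + 0.02715 = 0.04667 s.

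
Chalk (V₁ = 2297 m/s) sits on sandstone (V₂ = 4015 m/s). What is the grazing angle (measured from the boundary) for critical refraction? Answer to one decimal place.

At critical incidence the refracted ray runs along the interface (θ₂ = 90°), so sin θ_c = V₁/V₂.
θ_c = arcsin(2297/4015) = arcsin 0.5721 = 34.90°.
Measured from the interface: 90° − 34.90° = 55.10°.

55.1°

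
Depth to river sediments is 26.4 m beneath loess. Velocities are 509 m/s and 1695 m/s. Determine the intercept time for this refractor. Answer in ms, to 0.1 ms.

98.9 ms

tᵢ = 2h·√(V₂²−V₁²)/(V₁V₂).
√(V₂²−V₁²) = √(1695²−509²) = 1616.8 m/s.
tᵢ = 2·26.4·1616.8/(509·1695) = 0.09895 s.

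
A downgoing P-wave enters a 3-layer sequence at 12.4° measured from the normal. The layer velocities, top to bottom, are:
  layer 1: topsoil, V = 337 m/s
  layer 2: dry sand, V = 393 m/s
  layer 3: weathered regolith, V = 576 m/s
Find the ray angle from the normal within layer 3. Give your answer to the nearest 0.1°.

Ray parameter p = sin 12.4° / 337 = 6.3720e-04 s/m.
sin θ_3 = p·V_3 = 6.3720e-04 × 576 = 0.3670.
θ_3 = arcsin 0.3670 = 21.53°.

21.5°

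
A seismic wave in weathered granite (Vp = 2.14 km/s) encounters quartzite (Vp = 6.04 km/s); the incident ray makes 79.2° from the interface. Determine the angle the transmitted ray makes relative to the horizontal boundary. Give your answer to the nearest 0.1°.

Angle from the normal: 90° − 79.2° = 10.8°.
Snell's law: sin θ₂ = (V₂/V₁)·sin θ₁ = (6.04/2.14)·sin 10.8° = 0.5289.
θ₂ = sin⁻¹(0.5289) = 31.93° (from vertical).
From the interface: 90° − 31.93° = 58.07°.

58.1°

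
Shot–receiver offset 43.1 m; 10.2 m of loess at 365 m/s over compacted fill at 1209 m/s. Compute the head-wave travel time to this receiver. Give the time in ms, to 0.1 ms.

θ_c = arcsin(V₁/V₂) = arcsin(365/1209) = 17.57°, cos θ_c = 0.9533.
Intercept time tᵢ = 2h cos θ_c / V₁ = 2·10.2·0.9533/365 = 0.05328 s.
t = x/V₂ + tᵢ = 43.1/1209 + 0.05328 = 0.08893 s.

88.9 ms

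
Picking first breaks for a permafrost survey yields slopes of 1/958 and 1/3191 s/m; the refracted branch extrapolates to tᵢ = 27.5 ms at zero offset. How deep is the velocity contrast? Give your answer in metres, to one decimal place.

h = tᵢ·V₁·V₂ / (2·√(V₂²−V₁²)).
√(V₂²−V₁²) = √(3191² − 958²) = 3043.8 m/s.
h = 0.0275 s × 958 × 3191 / (2 × 3043.8) = 13.81 m.

13.8 m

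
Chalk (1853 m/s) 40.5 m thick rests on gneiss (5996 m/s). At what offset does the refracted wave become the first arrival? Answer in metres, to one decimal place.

111.5 m

θ_c = arcsin(1853/5996) = 18.00°, so cos θ_c = 0.9510 and tᵢ = 2h cos θ_c/V₁ = 0.0416 s.
At crossover x/V₁ = x/V₂ + tᵢ ⇒ x = tᵢ/(1/V₁ − 1/V₂) = 0.04157/(5.3967e-04 − 1.6678e-04) = 111.49 m.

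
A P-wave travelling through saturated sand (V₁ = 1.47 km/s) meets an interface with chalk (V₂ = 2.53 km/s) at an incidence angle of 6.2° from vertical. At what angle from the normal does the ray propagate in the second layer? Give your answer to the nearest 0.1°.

Snell's law: sin θ₂ = (V₂/V₁)·sin θ₁ = (2.53/1.47)·sin 6.2° = 0.1859.
θ₂ = arcsin 0.1859 = 10.71° from the normal.

10.7°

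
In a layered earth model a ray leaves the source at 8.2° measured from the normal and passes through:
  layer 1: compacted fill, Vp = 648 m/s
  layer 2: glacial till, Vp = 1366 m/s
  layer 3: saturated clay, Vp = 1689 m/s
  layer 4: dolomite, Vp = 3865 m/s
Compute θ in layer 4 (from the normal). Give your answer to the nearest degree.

58°

Snell's law across each interface conserves sin θ / V, so sin θ_4 = V_4·sin θ₁/V₁.
sin θ_4 = 3865 × sin 8.2° / 648 = 0.8507.
θ_4 = 58.29° from the vertical.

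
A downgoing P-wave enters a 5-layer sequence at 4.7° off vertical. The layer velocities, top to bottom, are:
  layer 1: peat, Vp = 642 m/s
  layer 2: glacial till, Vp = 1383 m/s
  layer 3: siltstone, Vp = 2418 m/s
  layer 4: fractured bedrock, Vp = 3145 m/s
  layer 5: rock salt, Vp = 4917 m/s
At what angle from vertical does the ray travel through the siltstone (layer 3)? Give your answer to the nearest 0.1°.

18.0°

Ray parameter p = sin 4.7° / 642 = 1.2763e-04 s/m.
sin θ_3 = p·V_3 = 1.2763e-04 × 2418 = 0.3086.
θ_3 = 17.98° from the vertical.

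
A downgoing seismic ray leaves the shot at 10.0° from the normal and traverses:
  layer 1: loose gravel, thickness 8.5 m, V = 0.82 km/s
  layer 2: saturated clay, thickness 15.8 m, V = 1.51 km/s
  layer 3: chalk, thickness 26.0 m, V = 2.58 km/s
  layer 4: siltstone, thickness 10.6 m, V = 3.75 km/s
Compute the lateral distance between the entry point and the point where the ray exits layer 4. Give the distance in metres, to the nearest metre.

38 m

Apply Snell's law at each interface; in layer i the horizontal offset is hᵢ·tan θᵢ.
Layer 1: θ = 10.00°; offset = 8.5·tan 10.00° = 1.499 m.
Layer 2: sin θ = 1.51·sin 10.0°/0.82 = 0.3198, θ = 18.65°; offset = 15.8·tan 18.65° = 5.332 m.
Layer 3: sin θ = 2.58·sin 10.0°/0.82 = 0.5464, θ = 33.12°; offset = 26.0·tan 33.12° = 16.960 m.
Layer 4: sin θ = 3.75·sin 10.0°/0.82 = 0.7941, θ = 52.57°; offset = 10.6·tan 52.57° = 13.850 m.
Total horizontal offset = 37.642 m.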